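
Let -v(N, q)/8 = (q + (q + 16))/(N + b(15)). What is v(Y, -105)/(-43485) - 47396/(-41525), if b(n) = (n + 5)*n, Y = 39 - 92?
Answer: 101801254604/89202302475 ≈ 1.1412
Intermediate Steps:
Y = -53
b(n) = n*(5 + n) (b(n) = (5 + n)*n = n*(5 + n))
v(N, q) = -8*(16 + 2*q)/(300 + N) (v(N, q) = -8*(q + (q + 16))/(N + 15*(5 + 15)) = -8*(q + (16 + q))/(N + 15*20) = -8*(16 + 2*q)/(N + 300) = -8*(16 + 2*q)/(300 + N))
v(Y, -105)/(-43485) - 47396/(-41525) = (16*(-8 - 1*(-105))/(300 - 53))/(-43485) - 47396/(-41525) = (16*(-8 + 105)/247)*(-1/43485) - 47396*(-1/41525) = (16*(1/247)*97)*(-1/43485) + 47396/41525 = (1552/247)*(-1/43485) + 47396/41525 = -1552/10740795 + 47396/41525 = 101801254604/89202302475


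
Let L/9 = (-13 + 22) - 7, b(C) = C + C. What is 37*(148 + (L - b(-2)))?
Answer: 6290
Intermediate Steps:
b(C) = 2*C
L = 18 (L = 9*((-13 + 22) - 7) = 9*(9 - 7) = 9*2 = 18)
37*(148 + (L - b(-2))) = 37*(148 + (18 - 2*(-2))) = 37*(148 + (18 - 1*(-4))) = 37*(148 + (18 + 4)) = 37*(148 + 22) = 37*170 = 6290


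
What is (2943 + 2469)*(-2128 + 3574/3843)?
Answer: -14746491320/1281 ≈ -1.1512e+7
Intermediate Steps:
(2943 + 2469)*(-2128 + 3574/3843) = 5412*(-2128 + 3574*(1/3843)) = 5412*(-2128 + 3574/3843) = 5412*(-8174330/3843) = -14746491320/1281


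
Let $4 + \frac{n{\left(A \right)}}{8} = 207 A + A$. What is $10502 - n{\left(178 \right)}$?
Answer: $-285658$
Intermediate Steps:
$n{\left(A \right)} = -32 + 1664 A$ ($n{\left(A \right)} = -32 + 8 \left(207 A + A\right) = -32 + 8 \cdot 208 A = -32 + 1664 A$)
$10502 - n{\left(178 \right)} = 10502 - \left(-32 + 1664 \cdot 178\right) = 10502 - \left(-32 + 296192\right) = 10502 - 296160 = -285658$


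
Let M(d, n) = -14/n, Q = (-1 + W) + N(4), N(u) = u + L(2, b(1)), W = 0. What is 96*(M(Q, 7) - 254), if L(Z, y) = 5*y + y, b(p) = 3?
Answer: -24576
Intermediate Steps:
L(Z, y) = 6*y
N(u) = 18 + u (N(u) = u + 6*3 = u + 18 = 18 + u)
Q = 21 (Q = (-1 + 0) + (18 + 4) = -1 + 22 = 21)
96*(M(Q, 7) - 254) = 96*(-14/7 - 254) = 96*(-14*⅐ - 254) = 96*(-2 - 254) = 96*(-256) = -24576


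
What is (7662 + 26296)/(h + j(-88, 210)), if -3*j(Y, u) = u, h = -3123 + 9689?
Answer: 16979/3248 ≈ 5.2275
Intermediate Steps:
h = 6566
j(Y, u) = -u/3
(7662 + 26296)/(h + j(-88, 210)) = (7662 + 26296)/(6566 - 1/3*210) = 33958/(6566 - 70) = 33958/6496 = 33958*(1/6496) = 16979/3248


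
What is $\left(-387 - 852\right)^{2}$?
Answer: $1535121$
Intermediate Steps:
$\left(-387 - 852\right)^{2} = \left(-1239\right)^{2} = 1535121$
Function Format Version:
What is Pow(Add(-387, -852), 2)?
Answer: 1535121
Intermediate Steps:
Pow(Add(-387, -852), 2) = Pow(-1239, 2) = 1535121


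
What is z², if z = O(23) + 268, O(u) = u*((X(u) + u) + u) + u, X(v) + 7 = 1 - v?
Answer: 465124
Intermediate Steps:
X(v) = -6 - v (X(v) = -7 + (1 - v) = -6 - v)
O(u) = u + u*(-6 + u) (O(u) = u*(((-6 - u) + u) + u) + u = u*(-6 + u) + u = u + u*(-6 + u))
z = 682 (z = 23*(-5 + 23) + 268 = 23*18 + 268 = 414 + 268 = 682)
z² = 682² = 465124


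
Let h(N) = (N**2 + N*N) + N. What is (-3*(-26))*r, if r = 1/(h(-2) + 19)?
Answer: 78/25 ≈ 3.1200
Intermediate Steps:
h(N) = N + 2*N**2 (h(N) = (N**2 + N**2) + N = 2*N**2 + N = N + 2*N**2)
r = 1/25 (r = 1/(-2*(1 + 2*(-2)) + 19) = 1/(-2*(1 - 4) + 19) = 1/(-2*(-3) + 19) = 1/(6 + 19) = 1/25 ≈ 0.040000)
(-3*(-26))*r = -3*(-26)*(1/25) = 78*(1/25) = 78/25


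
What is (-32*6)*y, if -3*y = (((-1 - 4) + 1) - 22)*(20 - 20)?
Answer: 0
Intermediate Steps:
y = 0 (y = -(((-1 - 4) + 1) - 22)*(20 - 20)/3 = -((-5 + 1) - 22)*0/3 = -(-4 - 22)*0/3 = -(-26)*0/3 = -⅓*0 = 0)
(-32*6)*y = -32*6*0 = -192*0 = 0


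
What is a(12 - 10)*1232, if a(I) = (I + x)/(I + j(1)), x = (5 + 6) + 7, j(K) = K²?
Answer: 24640/3 ≈ 8213.3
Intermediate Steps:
x = 18 (x = 11 + 7 = 18)
a(I) = (18 + I)/(1 + I) (a(I) = (I + 18)/(I + 1²) = (18 + I)/(I + 1) = (18 + I)/(1 + I))
a(12 - 10)*1232 = ((18 + (12 - 10))/(1 + (12 - 10)))*1232 = ((18 + 2)/(1 + 2))*1232 = (20/3)*1232 = 24640/3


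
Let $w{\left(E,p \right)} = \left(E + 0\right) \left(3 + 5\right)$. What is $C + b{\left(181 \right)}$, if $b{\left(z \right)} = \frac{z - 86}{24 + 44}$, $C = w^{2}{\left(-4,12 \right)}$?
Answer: $\frac{69727}{68} \approx 1025.4$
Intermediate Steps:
$w{\left(E,p \right)} = 8 E$ ($w{\left(E,p \right)} = E 8 = 8 E$)
$C = 1024$ ($C = \left(8 \left(-4\right)\right)^{2} = \left(-32\right)^{2} = 1024$)
$b{\left(z \right)} = - \frac{43}{34} + \frac{z}{68}$ ($b{\left(z \right)} = \frac{-86 + z}{68} = \left(-86 + z\right) \frac{1}{68} = - \frac{43}{34} + \frac{z}{68}$)
$C + b{\left(181 \right)} = 1024 + \left(- \frac{43}{34} + \frac{1}{68} \cdot 181\right) = 1024 + \left(- \frac{43}{34} + \frac{181}{68}\right) = 1024 + \frac{95}{68} = \frac{69727}{68}$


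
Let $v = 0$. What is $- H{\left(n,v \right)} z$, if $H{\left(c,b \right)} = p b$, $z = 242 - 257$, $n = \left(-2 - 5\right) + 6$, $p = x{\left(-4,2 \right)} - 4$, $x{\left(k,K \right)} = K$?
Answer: $0$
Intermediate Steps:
$p = -2$ ($p = 2 - 4 = -2$)
$n = -1$ ($n = -7 + 6 = -1$)
$z = -15$
$H{\left(c,b \right)} = - 2 b$
$- H{\left(n,v \right)} z = - \left(-2\right) 0 \left(-15\right) = - 0 \left(-15\right) = \left(-1\right) 0 = 0$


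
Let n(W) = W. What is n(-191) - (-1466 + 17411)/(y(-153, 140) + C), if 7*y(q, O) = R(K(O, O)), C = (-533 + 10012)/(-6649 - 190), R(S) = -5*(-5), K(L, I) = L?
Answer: -37300847/4982 ≈ -7487.1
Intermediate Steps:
R(S) = 25
C = -9479/6839 (C = 9479/(-6839) = 9479*(-1/6839) = -9479/6839 ≈ -1.3860)
y(q, O) = 25/7 (y(q, O) = (⅐)*25 = 25/7)
n(-191) - (-1466 + 17411)/(y(-153, 140) + C) = -191 - (-1466 + 17411)/(25/7 - 9479/6839) = -191 - 15945/14946/6839 = -191 - 15945*6839/14946 = -191 - 1*36349285/4982 = -191 - 36349285/4982 = -37300847/4982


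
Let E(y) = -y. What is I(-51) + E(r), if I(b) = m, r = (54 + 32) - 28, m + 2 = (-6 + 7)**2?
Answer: -59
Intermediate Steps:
m = -1 (m = -2 + (-6 + 7)**2 = -2 + 1**2 = -2 + 1 = -1)
r = 58 (r = 86 - 28 = 58)
I(b) = -1
I(-51) + E(r) = -1 - 1*58 = -1 - 58 = -59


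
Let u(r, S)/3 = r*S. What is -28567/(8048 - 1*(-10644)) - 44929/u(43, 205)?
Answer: -1595267183/494309940 ≈ -3.2273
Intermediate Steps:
u(r, S) = 3*S*r (u(r, S) = 3*(r*S) = 3*(S*r) = 3*S*r)
-28567/(8048 - 1*(-10644)) - 44929/u(43, 205) = -28567/(8048 - 1*(-10644)) - 44929/(3*205*43) = -28567/(8048 + 10644) - 44929/26445 = -28567/18692 - 44929*1/26445 = -28567*1/18692 - 44929/26445 = -28567/18692 - 44929/26445 = -1595267183/494309940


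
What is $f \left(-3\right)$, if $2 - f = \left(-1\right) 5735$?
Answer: $-17211$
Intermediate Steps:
$f = 5737$ ($f = 2 - \left(-1\right) 5735 = 2 - -5735 = 2 + 5735 = 5737$)
$f \left(-3\right) = 5737 \left(-3\right) = -17211$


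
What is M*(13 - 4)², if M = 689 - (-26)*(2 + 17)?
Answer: 95823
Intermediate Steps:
M = 1183 (M = 689 - (-26)*19 = 689 - 1*(-494) = 689 + 494 = 1183)
M*(13 - 4)² = 1183*(13 - 4)² = 1183*9² = 1183*81 = 95823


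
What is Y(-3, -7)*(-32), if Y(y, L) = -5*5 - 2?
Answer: 864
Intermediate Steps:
Y(y, L) = -27 (Y(y, L) = -25 - 2 = -27)
Y(-3, -7)*(-32) = -27*(-32) = 864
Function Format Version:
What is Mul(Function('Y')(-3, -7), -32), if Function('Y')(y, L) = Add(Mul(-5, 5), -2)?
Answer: 864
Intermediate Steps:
Function('Y')(y, L) = -27 (Function('Y')(y, L) = Add(-25, -2) = -27)
Mul(Function('Y')(-3, -7), -32) = Mul(-27, -32) = 864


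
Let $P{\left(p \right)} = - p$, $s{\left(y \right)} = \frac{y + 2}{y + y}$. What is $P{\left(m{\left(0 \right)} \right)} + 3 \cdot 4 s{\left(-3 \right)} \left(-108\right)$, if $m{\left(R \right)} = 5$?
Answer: $-221$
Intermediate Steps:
$s{\left(y \right)} = \frac{2 + y}{2 y}$
$P{\left(m{\left(0 \right)} \right)} + 3 \cdot 4 s{\left(-3 \right)} \left(-108\right) = \left(-1\right) 5 + 3 \cdot 4 \frac{2 - 3}{2 \left(-3\right)} \left(-108\right) = -5 + 12 \cdot \frac{1}{2} \left(- \frac{1}{3}\right) \left(-1\right) \left(-108\right) = -5 + 12 \cdot \frac{1}{6} \left(-108\right) = -5 + 2 \left(-108\right) = -5 - 216 = -221$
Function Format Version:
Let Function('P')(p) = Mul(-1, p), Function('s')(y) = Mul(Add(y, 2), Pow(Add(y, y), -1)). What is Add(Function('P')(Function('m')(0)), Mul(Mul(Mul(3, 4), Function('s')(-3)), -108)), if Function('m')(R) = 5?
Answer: -221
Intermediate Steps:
Function('s')(y) = Mul(Rational(1, 2), Pow(y, -1), Add(2, y)) (Function('s')(y) = Mul(Add(2, y), Pow(Mul(2, y), -1)) = Mul(Add(2, y), Mul(Rational(1, 2), Pow(y, -1))) = Mul(Rational(1, 2), Pow(y, -1), Add(2, y)))
Add(Function('P')(Function('m')(0)), Mul(Mul(Mul(3, 4), Function('s')(-3)), -108)) = Add(Mul(-1, 5), Mul(Mul(Mul(3, 4), Mul(Rational(1, 2), Pow(-3, -1), Add(2, -3))), -108)) = Add(-5, Mul(Mul(12, Mul(Rational(1, 2), Rational(-1, 3), -1)), -108)) = Add(-5, Mul(Mul(12, Rational(1, 6)), -108)) = Add(-5, Mul(2, -108)) = Add(-5, -216) = -221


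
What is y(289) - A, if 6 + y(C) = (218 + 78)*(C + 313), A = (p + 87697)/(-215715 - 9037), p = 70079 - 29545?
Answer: 40047788103/224752 ≈ 1.7819e+5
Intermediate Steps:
p = 40534
A = -128231/224752 (A = (40534 + 87697)/(-215715 - 9037) = 128231/(-224752) = 128231*(-1/224752) = -128231/224752 ≈ -0.57054)
y(C) = 92642 + 296*C (y(C) = -6 + (218 + 78)*(C + 313) = -6 + 296*(313 + C) = -6 + (92648 + 296*C) = 92642 + 296*C)
y(289) - A = (92642 + 296*289) - 1*(-128231/224752) = (92642 + 85544) + 128231/224752 = 178186 + 128231/224752 = 40047788103/224752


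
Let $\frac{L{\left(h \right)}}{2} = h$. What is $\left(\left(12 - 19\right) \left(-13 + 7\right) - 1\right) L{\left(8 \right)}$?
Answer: $656$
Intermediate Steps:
$L{\left(h \right)} = 2 h$
$\left(\left(12 - 19\right) \left(-13 + 7\right) - 1\right) L{\left(8 \right)} = \left(\left(12 - 19\right) \left(-13 + 7\right) - 1\right) 2 \cdot 8 = \left(\left(-7\right) \left(-6\right) - 1\right) 16 = \left(42 - 1\right) 16 = 41 \cdot 16 = 656$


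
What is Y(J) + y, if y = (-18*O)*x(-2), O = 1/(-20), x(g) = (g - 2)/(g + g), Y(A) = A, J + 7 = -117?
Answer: -1231/10 ≈ -123.10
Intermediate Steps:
J = -124 (J = -7 - 117 = -124)
x(g) = (-2 + g)/(2*g) (x(g) = (-2 + g)/((2*g)) = (-2 + g)*(1/(2*g)) = (-2 + g)/(2*g))
O = -1/20 ≈ -0.050000
y = 9/10 (y = (-18*(-1/20))*((1/2)*(-2 - 2)/(-2)) = 9*((1/2)*(-1/2)*(-4))/10 = (9/10)*1 = 9/10 ≈ 0.90000)
Y(J) + y = -124 + 9/10 = -1231/10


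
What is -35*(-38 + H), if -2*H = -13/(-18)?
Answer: 48335/36 ≈ 1342.6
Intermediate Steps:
H = -13/36 (H = -(-13)/(2*(-18)) = -(-13)*(-1)/(2*18) = -½*13/18 = -13/36 ≈ -0.36111)
-35*(-38 + H) = -35*(-38 - 13/36) = -35*(-1381/36) = 48335/36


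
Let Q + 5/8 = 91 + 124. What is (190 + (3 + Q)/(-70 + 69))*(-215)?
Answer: 47085/8 ≈ 5885.6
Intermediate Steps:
Q = 1715/8 (Q = -5/8 + (91 + 124) = -5/8 + 215 = 1715/8 ≈ 214.38)
(190 + (3 + Q)/(-70 + 69))*(-215) = (190 + (3 + 1715/8)/(-70 + 69))*(-215) = (190 + (1739/8)/(-1))*(-215) = (190 + (1739/8)*(-1))*(-215) = (190 - 1739/8)*(-215) = -219/8*(-215) = 47085/8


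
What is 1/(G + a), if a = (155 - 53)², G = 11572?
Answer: 1/21976 ≈ 4.5504e-5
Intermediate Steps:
a = 10404 (a = 102² = 10404)
1/(G + a) = 1/(11572 + 10404) = 1/21976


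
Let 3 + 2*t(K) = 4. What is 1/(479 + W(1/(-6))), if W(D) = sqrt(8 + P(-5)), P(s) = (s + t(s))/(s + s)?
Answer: 9580/4588651 - 26*sqrt(5)/4588651 ≈ 0.0020751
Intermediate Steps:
t(K) = 1/2 (t(K) = -3/2 + (1/2)*4 = -3/2 + 2 = 1/2)
P(s) = (1/2 + s)/(2*s) (P(s) = (s + 1/2)/(s + s) = (1/2 + s)/((2*s)) = (1/2 + s)*(1/(2*s)) = (1/2 + s)/(2*s))
W(D) = 13*sqrt(5)/10 (W(D) = sqrt(8 + (1/4)*(1 + 2*(-5))/(-5)) = sqrt(8 + (1/4)*(-1/5)*(1 - 10)) = sqrt(8 + (1/4)*(-1/5)*(-9)) = sqrt(8 + 9/20) = sqrt(169/20) = 13*sqrt(5)/10)
1/(479 + W(1/(-6))) = 1/(479 + 13*sqrt(5)/10)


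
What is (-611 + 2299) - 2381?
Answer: -693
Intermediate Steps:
(-611 + 2299) - 2381 = 1688 - 2381 = -693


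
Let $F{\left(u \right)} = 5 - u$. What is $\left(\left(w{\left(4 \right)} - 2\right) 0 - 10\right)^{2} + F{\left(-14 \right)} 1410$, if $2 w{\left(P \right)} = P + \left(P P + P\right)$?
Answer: $26890$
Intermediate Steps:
$w{\left(P \right)} = P + \frac{P^{2}}{2}$ ($w{\left(P \right)} = \frac{P + \left(P P + P\right)}{2} = \frac{P + \left(P^{2} + P\right)}{2} = \frac{P + \left(P + P^{2}\right)}{2} = \frac{P^{2} + 2 P}{2} = P + \frac{P^{2}}{2}$)
$\left(\left(w{\left(4 \right)} - 2\right) 0 - 10\right)^{2} + F{\left(-14 \right)} 1410 = \left(\left(\frac{1}{2} \cdot 4 \left(2 + 4\right) - 2\right) 0 - 10\right)^{2} + \left(5 - -14\right) 1410 = \left(\left(\frac{1}{2} \cdot 4 \cdot 6 - 2\right) 0 - 10\right)^{2} + \left(5 + 14\right) 1410 = \left(\left(12 - 2\right) 0 - 10\right)^{2} + 19 \cdot 1410 = \left(10 \cdot 0 - 10\right)^{2} + 26790 = \left(0 - 10\right)^{2} + 26790 = \left(-10\right)^{2} + 26790 = 100 + 26790 = 26890$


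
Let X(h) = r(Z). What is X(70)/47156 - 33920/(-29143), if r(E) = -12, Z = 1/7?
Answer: 399795451/343566827 ≈ 1.1637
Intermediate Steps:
Z = ⅐ ≈ 0.14286
X(h) = -12
X(70)/47156 - 33920/(-29143) = -12/47156 - 33920/(-29143) = -12*1/47156 - 33920*(-1/29143) = -3/11789 + 33920/29143 = 399795451/343566827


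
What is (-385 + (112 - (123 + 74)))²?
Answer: 220900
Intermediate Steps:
(-385 + (112 - (123 + 74)))² = (-385 + (112 - 1*197))² = (-385 + (112 - 197))² = (-385 - 85)² = (-470)² = 220900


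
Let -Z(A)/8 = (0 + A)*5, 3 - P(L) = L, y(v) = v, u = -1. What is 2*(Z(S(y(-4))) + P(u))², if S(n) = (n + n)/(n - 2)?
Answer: 43808/9 ≈ 4867.6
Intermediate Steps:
P(L) = 3 - L
S(n) = 2*n/(-2 + n) (S(n) = (2*n)/(-2 + n) = 2*n/(-2 + n))
Z(A) = -40*A (Z(A) = -8*(0 + A)*5 = -8*A*5 = -40*A)
2*(Z(S(y(-4))) + P(u))² = 2*(-80*(-4)/(-2 - 4) + (3 - 1*(-1)))² = 2*(-80*(-4)/(-6) + (3 + 1))² = 2*(-80*(-4)*(-1)/6 + 4)² = 2*(-40*4/3 + 4)² = 2*(-160/3 + 4)² = 2*(-148/3)² = 2*(21904/9) = 43808/9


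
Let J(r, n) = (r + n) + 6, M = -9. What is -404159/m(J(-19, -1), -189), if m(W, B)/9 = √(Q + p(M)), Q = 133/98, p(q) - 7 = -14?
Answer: 404159*I*√1106/711 ≈ 18904.0*I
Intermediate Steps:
p(q) = -7 (p(q) = 7 - 14 = -7)
Q = 19/14 (Q = 133*(1/98) = 19/14 ≈ 1.3571)
J(r, n) = 6 + n + r (J(r, n) = (n + r) + 6 = 6 + n + r)
m(W, B) = 9*I*√1106/14 (m(W, B) = 9*√(19/14 - 7) = 9*√(-79/14) = 9*(I*√1106/14) = 9*I*√1106/14)
-404159/m(J(-19, -1), -189) = -404159*(-I*√1106/711) = -(-404159)*I*√1106/711 = 404159*I*√1106/711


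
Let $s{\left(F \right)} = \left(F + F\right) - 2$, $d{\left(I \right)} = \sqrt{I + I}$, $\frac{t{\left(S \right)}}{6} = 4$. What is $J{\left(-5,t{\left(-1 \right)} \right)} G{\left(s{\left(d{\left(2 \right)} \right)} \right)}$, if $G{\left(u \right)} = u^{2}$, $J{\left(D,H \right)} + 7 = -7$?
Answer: $-56$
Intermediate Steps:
$t{\left(S \right)} = 24$ ($t{\left(S \right)} = 6 \cdot 4 = 24$)
$J{\left(D,H \right)} = -14$ ($J{\left(D,H \right)} = -7 - 7 = -14$)
$d{\left(I \right)} = \sqrt{2} \sqrt{I}$ ($d{\left(I \right)} = \sqrt{2 I} = \sqrt{2} \sqrt{I}$)
$s{\left(F \right)} = -2 + 2 F$ ($s{\left(F \right)} = 2 F - 2 = -2 + 2 F$)
$J{\left(-5,t{\left(-1 \right)} \right)} G{\left(s{\left(d{\left(2 \right)} \right)} \right)} = - 14 \left(-2 + 2 \sqrt{2} \sqrt{2}\right)^{2} = - 14 \left(-2 + 2 \cdot 2\right)^{2} = - 14 \left(-2 + 4\right)^{2} = - 14 \cdot 2^{2} = \left(-14\right) 4 = -56$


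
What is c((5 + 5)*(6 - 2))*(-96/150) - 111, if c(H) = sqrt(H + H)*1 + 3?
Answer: -2823/25 - 64*sqrt(5)/25 ≈ -118.64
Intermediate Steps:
c(H) = 3 + sqrt(2)*sqrt(H) (c(H) = sqrt(2*H)*1 + 3 = (sqrt(2)*sqrt(H))*1 + 3 = sqrt(2)*sqrt(H) + 3 = 3 + sqrt(2)*sqrt(H))
c((5 + 5)*(6 - 2))*(-96/150) - 111 = (3 + sqrt(2)*sqrt((5 + 5)*(6 - 2)))*(-96/150) - 111 = (3 + sqrt(2)*sqrt(10*4))*(-96*1/150) - 111 = (3 + sqrt(2)*sqrt(40))*(-16/25) - 111 = (3 + sqrt(2)*(2*sqrt(10)))*(-16/25) - 111 = (3 + 4*sqrt(5))*(-16/25) - 111 = (-48/25 - 64*sqrt(5)/25) - 111 = -2823/25 - 64*sqrt(5)/25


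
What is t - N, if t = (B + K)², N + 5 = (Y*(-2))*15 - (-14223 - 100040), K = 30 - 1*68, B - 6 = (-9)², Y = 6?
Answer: -111677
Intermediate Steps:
B = 87 (B = 6 + (-9)² = 6 + 81 = 87)
K = -38 (K = 30 - 68 = -38)
N = 114078 (N = -5 + ((6*(-2))*15 - (-14223 - 100040)) = -5 + (-12*15 - 1*(-114263)) = -5 + (-180 + 114263) = -5 + 114083 = 114078)
t = 2401 (t = (87 - 38)² = 49² = 2401)
t - N = 2401 - 1*114078 = 2401 - 114078 = -111677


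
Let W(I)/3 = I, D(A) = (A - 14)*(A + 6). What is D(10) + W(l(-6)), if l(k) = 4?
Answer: -52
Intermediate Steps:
D(A) = (-14 + A)*(6 + A)
W(I) = 3*I
D(10) + W(l(-6)) = (-84 + 10**2 - 8*10) + 3*4 = (-84 + 100 - 80) + 12 = -64 + 12 = -52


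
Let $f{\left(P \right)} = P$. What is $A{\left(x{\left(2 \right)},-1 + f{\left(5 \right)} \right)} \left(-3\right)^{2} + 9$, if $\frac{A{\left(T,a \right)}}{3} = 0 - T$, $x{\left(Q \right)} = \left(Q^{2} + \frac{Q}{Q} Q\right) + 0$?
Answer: $-153$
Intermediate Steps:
$x{\left(Q \right)} = Q + Q^{2}$ ($x{\left(Q \right)} = \left(Q^{2} + 1 Q\right) + 0 = \left(Q^{2} + Q\right) + 0 = \left(Q + Q^{2}\right) + 0 = Q + Q^{2}$)
$A{\left(T,a \right)} = - 3 T$ ($A{\left(T,a \right)} = 3 \left(0 - T\right) = 3 \left(- T\right) = - 3 T$)
$A{\left(x{\left(2 \right)},-1 + f{\left(5 \right)} \right)} \left(-3\right)^{2} + 9 = - 3 \cdot 2 \left(1 + 2\right) \left(-3\right)^{2} + 9 = - 3 \cdot 2 \cdot 3 \cdot 9 + 9 = \left(-3\right) 6 \cdot 9 + 9 = \left(-18\right) 9 + 9 = -162 + 9 = -153$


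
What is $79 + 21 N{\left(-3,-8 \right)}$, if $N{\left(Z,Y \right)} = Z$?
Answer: $16$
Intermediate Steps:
$79 + 21 N{\left(-3,-8 \right)} = 79 + 21 \left(-3\right) = 79 - 63 = 16$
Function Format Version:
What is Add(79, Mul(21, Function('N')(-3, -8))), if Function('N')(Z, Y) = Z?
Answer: 16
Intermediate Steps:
Add(79, Mul(21, Function('N')(-3, -8))) = Add(79, Mul(21, -3)) = Add(79, -63) = 16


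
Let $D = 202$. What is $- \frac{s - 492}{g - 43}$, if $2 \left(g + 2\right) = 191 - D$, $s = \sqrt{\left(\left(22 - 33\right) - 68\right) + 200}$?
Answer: $- \frac{962}{101} \approx -9.5247$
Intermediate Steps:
$s = 11$ ($s = \sqrt{\left(-11 - 68\right) + 200} = \sqrt{-79 + 200} = \sqrt{121} = 11$)
$g = - \frac{15}{2}$ ($g = -2 + \frac{191 - 202}{2} = -2 + \frac{1}{2} \left(-11\right) = -2 - \frac{11}{2} = - \frac{15}{2} \approx -7.5$)
$- \frac{s - 492}{g - 43} = - \frac{11 - 492}{- \frac{15}{2} - 43} = - \frac{-481}{- \frac{101}{2}} = - \frac{\left(-481\right) \left(-2\right)}{101} = \left(-1\right) \frac{962}{101} = - \frac{962}{101}$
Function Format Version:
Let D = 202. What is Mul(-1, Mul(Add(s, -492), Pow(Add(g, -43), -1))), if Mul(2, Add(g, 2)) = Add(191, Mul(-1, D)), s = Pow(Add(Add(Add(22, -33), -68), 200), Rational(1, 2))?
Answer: Rational(-962, 101) ≈ -9.5247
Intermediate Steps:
s = 11 (s = Pow(Add(Add(-11, -68), 200), Rational(1, 2)) = Pow(Add(-79, 200), Rational(1, 2)) = Pow(121, Rational(1, 2)) = 11)
g = Rational(-15, 2) (g = Add(-2, Mul(Rational(1, 2), Add(191, Mul(-1, 202)))) = Add(-2, Mul(Rational(1, 2), Add(191, -202))) = Add(-2, Mul(Rational(1, 2), -11)) = Add(-2, Rational(-11, 2)) = Rational(-15, 2) ≈ -7.5000)
Mul(-1, Mul(Add(s, -492), Pow(Add(g, -43), -1))) = Mul(-1, Mul(Add(11, -492), Pow(Add(Rational(-15, 2), -43), -1))) = Mul(-1, Mul(-481, Pow(Rational(-101, 2), -1))) = Mul(-1, Mul(-481, Rational(-2, 101))) = Mul(-1, Rational(962, 101)) = Rational(-962, 101)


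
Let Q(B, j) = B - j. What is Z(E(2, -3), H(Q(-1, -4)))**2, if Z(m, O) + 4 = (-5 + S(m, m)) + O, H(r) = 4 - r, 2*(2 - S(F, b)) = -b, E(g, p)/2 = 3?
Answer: 9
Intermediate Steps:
E(g, p) = 6 (E(g, p) = 2*3 = 6)
S(F, b) = 2 + b/2 (S(F, b) = 2 - (-1)*b/2 = 2 + b/2)
Z(m, O) = -7 + O + m/2 (Z(m, O) = -4 + ((-5 + (2 + m/2)) + O) = -4 + ((-3 + m/2) + O) = -4 + (-3 + O + m/2) = -7 + O + m/2)
Z(E(2, -3), H(Q(-1, -4)))**2 = (-7 + (4 - (-1 - 1*(-4))) + (1/2)*6)**2 = (-7 + (4 - (-1 + 4)) + 3)**2 = (-7 + (4 - 1*3) + 3)**2 = (-7 + (4 - 3) + 3)**2 = (-7 + 1 + 3)**2 = (-3)**2 = 9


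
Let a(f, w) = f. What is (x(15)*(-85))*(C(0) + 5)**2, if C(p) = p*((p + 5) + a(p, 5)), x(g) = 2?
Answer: -4250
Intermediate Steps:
C(p) = p*(5 + 2*p) (C(p) = p*((p + 5) + p) = p*((5 + p) + p) = p*(5 + 2*p))
(x(15)*(-85))*(C(0) + 5)**2 = (2*(-85))*(0*(5 + 2*0) + 5)**2 = -170*(0*(5 + 0) + 5)**2 = -170*(0*5 + 5)**2 = -170*(0 + 5)**2 = -170*5**2 = -170*25 = -4250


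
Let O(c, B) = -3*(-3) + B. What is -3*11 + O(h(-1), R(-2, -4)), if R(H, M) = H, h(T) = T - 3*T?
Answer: -26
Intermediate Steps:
h(T) = -2*T
O(c, B) = 9 + B
-3*11 + O(h(-1), R(-2, -4)) = -3*11 + (9 - 2) = -33 + 7 = -26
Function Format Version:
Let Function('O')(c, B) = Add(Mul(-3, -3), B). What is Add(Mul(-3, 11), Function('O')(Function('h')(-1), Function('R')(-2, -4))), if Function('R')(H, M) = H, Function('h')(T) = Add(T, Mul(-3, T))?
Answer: -26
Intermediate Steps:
Function('h')(T) = Mul(-2, T)
Function('O')(c, B) = Add(9, B)
Add(Mul(-3, 11), Function('O')(Function('h')(-1), Function('R')(-2, -4))) = Add(Mul(-3, 11), Add(9, -2)) = Add(-33, 7) = -26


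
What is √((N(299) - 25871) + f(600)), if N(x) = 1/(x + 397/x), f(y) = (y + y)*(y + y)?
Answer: √11403084898529318/89798 ≈ 1189.2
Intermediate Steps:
f(y) = 4*y² (f(y) = (2*y)*(2*y) = 4*y²)
√((N(299) - 25871) + f(600)) = √((299/(397 + 299²) - 25871) + 4*600²) = √((299/(397 + 89401) - 25871) + 4*360000) = √((299/89798 - 25871) + 1440000) = √(-2323163759/89798 + 1440000) = √(126985956241/89798) = √11403084898529318/89798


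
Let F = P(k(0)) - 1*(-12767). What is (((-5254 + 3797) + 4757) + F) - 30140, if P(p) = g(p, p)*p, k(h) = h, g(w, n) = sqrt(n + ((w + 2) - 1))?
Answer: -14073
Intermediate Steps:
g(w, n) = sqrt(1 + n + w) (g(w, n) = sqrt(n + ((2 + w) - 1)) = sqrt(n + (1 + w)) = sqrt(1 + n + w))
P(p) = p*sqrt(1 + 2*p) (P(p) = sqrt(1 + p + p)*p = sqrt(1 + 2*p)*p = p*sqrt(1 + 2*p))
F = 12767 (F = 0*sqrt(1 + 2*0) - 1*(-12767) = 0*sqrt(1 + 0) + 12767 = 0*sqrt(1) + 12767 = 0*1 + 12767 = 0 + 12767 = 12767)
(((-5254 + 3797) + 4757) + F) - 30140 = (((-5254 + 3797) + 4757) + 12767) - 30140 = ((-1457 + 4757) + 12767) - 30140 = (3300 + 12767) - 30140 = 16067 - 30140 = -14073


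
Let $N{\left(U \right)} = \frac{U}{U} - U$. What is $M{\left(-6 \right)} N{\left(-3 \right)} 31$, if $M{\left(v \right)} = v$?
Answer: $-744$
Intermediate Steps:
$N{\left(U \right)} = 1 - U$
$M{\left(-6 \right)} N{\left(-3 \right)} 31 = - 6 \left(1 - -3\right) 31 = - 6 \left(1 + 3\right) 31 = \left(-6\right) 4 \cdot 31 = \left(-24\right) 31 = -744$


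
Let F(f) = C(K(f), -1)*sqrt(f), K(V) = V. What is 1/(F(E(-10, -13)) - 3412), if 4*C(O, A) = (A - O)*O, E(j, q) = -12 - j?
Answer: -6824/23283489 + I*sqrt(2)/23283489 ≈ -0.00029308 + 6.0739e-8*I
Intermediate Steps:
C(O, A) = O*(A - O)/4 (C(O, A) = ((A - O)*O)/4 = (O*(A - O))/4 = O*(A - O)/4)
F(f) = f**(3/2)*(-1 - f)/4 (F(f) = (f*(-1 - f)/4)*sqrt(f) = f**(3/2)*(-1 - f)/4)
1/(F(E(-10, -13)) - 3412) = 1/((-12 - 1*(-10))**(3/2)*(-1 - (-12 - 1*(-10)))/4 - 3412) = 1/((-12 + 10)**(3/2)*(-1 - (-12 + 10))/4 - 3412) = 1/((-2)**(3/2)*(-1 - 1*(-2))/4 - 3412) = 1/((-2*I*sqrt(2))*(-1 + 2)/4 - 3412) = 1/((1/4)*(-2*I*sqrt(2))*1 - 3412) = 1/(-I*sqrt(2)/2 - 3412) = 1/(-3412 - I*sqrt(2)/2)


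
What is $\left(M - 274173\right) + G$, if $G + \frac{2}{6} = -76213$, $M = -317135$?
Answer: $- \frac{2002564}{3} \approx -6.6752 \cdot 10^{5}$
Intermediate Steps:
$G = - \frac{228640}{3}$ ($G = - \frac{1}{3} - 76213 = - \frac{228640}{3} \approx -76213.0$)
$\left(M - 274173\right) + G = \left(-317135 - 274173\right) - \frac{228640}{3} = -591308 - \frac{228640}{3} = - \frac{2002564}{3}$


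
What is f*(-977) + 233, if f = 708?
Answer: -691483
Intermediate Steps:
f*(-977) + 233 = 708*(-977) + 233 = -691716 + 233 = -691483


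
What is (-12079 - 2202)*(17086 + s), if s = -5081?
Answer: -171443405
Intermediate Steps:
(-12079 - 2202)*(17086 + s) = (-12079 - 2202)*(17086 - 5081) = -14281*12005 = -171443405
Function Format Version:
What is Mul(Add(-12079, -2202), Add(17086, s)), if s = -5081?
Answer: -171443405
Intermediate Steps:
Mul(Add(-12079, -2202), Add(17086, s)) = Mul(Add(-12079, -2202), Add(17086, -5081)) = Mul(-14281, 12005) = -171443405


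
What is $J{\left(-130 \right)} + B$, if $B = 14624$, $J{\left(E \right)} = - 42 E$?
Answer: $20084$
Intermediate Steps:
$J{\left(-130 \right)} + B = \left(-42\right) \left(-130\right) + 14624 = 5460 + 14624 = 20084$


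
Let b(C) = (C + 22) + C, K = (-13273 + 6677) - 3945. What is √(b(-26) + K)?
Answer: 31*I*√11 ≈ 102.82*I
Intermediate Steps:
K = -10541 (K = -6596 - 3945 = -10541)
b(C) = 22 + 2*C (b(C) = (22 + C) + C = 22 + 2*C)
√(b(-26) + K) = √((22 + 2*(-26)) - 10541) = √((22 - 52) - 10541) = √(-30 - 10541) = √(-10571) = 31*I*√11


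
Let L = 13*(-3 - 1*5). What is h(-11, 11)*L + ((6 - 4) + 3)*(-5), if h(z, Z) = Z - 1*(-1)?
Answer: -1273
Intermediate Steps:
L = -104 (L = 13*(-3 - 5) = 13*(-8) = -104)
h(z, Z) = 1 + Z (h(z, Z) = Z + 1 = 1 + Z)
h(-11, 11)*L + ((6 - 4) + 3)*(-5) = (1 + 11)*(-104) + ((6 - 4) + 3)*(-5) = 12*(-104) + (2 + 3)*(-5) = -1248 + 5*(-5) = -1248 - 25 = -1273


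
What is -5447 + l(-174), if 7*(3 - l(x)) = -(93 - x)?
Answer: -37841/7 ≈ -5405.9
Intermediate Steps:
l(x) = 114/7 - x/7 (l(x) = 3 - (-1)*(93 - x)/7 = 3 - (-93 + x)/7 = 3 + (93/7 - x/7) = 114/7 - x/7)
-5447 + l(-174) = -5447 + (114/7 - ⅐*(-174)) = -5447 + (114/7 + 174/7) = -5447 + 288/7 = -37841/7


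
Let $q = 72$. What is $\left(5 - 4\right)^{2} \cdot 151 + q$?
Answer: $223$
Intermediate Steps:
$\left(5 - 4\right)^{2} \cdot 151 + q = \left(5 - 4\right)^{2} \cdot 151 + 72 = 1^{2} \cdot 151 + 72 = 1 \cdot 151 + 72 = 151 + 72 = 223$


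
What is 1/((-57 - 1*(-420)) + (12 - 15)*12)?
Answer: 1/327 ≈ 0.0030581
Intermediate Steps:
1/((-57 - 1*(-420)) + (12 - 15)*12) = 1/((-57 + 420) - 3*12) = 1/(363 - 36) = 1/327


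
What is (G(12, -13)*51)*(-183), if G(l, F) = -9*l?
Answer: 1007964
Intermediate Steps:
(G(12, -13)*51)*(-183) = (-9*12*51)*(-183) = -108*51*(-183) = -5508*(-183) = 1007964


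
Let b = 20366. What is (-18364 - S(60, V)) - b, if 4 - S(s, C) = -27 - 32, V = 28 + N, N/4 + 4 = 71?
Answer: -38793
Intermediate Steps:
N = 268 (N = -16 + 4*71 = -16 + 284 = 268)
V = 296 (V = 28 + 268 = 296)
S(s, C) = 63 (S(s, C) = 4 - (-27 - 32) = 4 - 1*(-59) = 4 + 59 = 63)
(-18364 - S(60, V)) - b = (-18364 - 1*63) - 1*20366 = (-18364 - 63) - 20366 = -18427 - 20366 = -38793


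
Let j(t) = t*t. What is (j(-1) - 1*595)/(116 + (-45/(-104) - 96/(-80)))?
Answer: -308880/61169 ≈ -5.0496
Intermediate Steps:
j(t) = t**2
(j(-1) - 1*595)/(116 + (-45/(-104) - 96/(-80))) = ((-1)**2 - 1*595)/(116 + (-45/(-104) - 96/(-80))) = (1 - 595)/(116 + (-45*(-1/104) - 96*(-1/80))) = -594/(116 + (45/104 + 6/5)) = -594/(116 + 849/520) = -594/61169/520 = -594*520/61169 = -308880/61169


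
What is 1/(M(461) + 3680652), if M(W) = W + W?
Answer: 1/3681574 ≈ 2.7162e-7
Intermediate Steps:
M(W) = 2*W
1/(M(461) + 3680652) = 1/(2*461 + 3680652) = 1/(922 + 3680652) = 1/3681574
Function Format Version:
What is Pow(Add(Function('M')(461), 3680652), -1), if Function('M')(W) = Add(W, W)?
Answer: Rational(1, 3681574) ≈ 2.7162e-7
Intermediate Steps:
Function('M')(W) = Mul(2, W)
Pow(Add(Function('M')(461), 3680652), -1) = Pow(Add(Mul(2, 461), 3680652), -1) = Pow(Add(922, 3680652), -1) = Pow(3681574, -1) = Rational(1, 3681574)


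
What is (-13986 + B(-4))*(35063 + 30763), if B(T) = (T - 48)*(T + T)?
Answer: -893258820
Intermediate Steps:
B(T) = 2*T*(-48 + T) (B(T) = (-48 + T)*(2*T) = 2*T*(-48 + T))
(-13986 + B(-4))*(35063 + 30763) = (-13986 + 2*(-4)*(-48 - 4))*(35063 + 30763) = (-13986 + 2*(-4)*(-52))*65826 = (-13986 + 416)*65826 = -13570*65826 = -893258820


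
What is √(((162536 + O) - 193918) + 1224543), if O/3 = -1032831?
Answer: 2*I*√476333 ≈ 1380.3*I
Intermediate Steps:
O = -3098493 (O = 3*(-1032831) = -3098493)
√(((162536 + O) - 193918) + 1224543) = √(((162536 - 3098493) - 193918) + 1224543) = √((-2935957 - 193918) + 1224543) = √(-3129875 + 1224543) = √(-1905332) = 2*I*√476333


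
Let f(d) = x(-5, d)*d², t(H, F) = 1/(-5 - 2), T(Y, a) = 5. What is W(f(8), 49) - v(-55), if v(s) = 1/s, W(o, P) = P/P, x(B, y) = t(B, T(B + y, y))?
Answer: 56/55 ≈ 1.0182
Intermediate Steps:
t(H, F) = -⅐ (t(H, F) = 1/(-7) = -⅐)
x(B, y) = -⅐
f(d) = -d²/7
W(o, P) = 1
W(f(8), 49) - v(-55) = 1 - 1/(-55) = 1 - 1*(-1/55) = 1 + 1/55 = 56/55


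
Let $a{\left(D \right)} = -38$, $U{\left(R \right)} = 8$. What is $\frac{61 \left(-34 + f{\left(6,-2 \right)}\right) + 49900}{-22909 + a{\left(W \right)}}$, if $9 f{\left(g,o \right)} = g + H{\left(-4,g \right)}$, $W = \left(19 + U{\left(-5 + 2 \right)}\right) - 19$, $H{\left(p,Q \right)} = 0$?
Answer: $- \frac{143600}{68841} \approx -2.086$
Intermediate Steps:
$W = 8$ ($W = \left(19 + 8\right) - 19 = 27 - 19 = 8$)
$f{\left(g,o \right)} = \frac{g}{9}$ ($f{\left(g,o \right)} = \frac{g + 0}{9} = \frac{g}{9}$)
$\frac{61 \left(-34 + f{\left(6,-2 \right)}\right) + 49900}{-22909 + a{\left(W \right)}} = \frac{61 \left(-34 + \frac{1}{9} \cdot 6\right) + 49900}{-22909 - 38} = \frac{61 \left(-34 + \frac{2}{3}\right) + 49900}{-22947} = \left(61 \left(- \frac{100}{3}\right) + 49900\right) \left(- \frac{1}{22947}\right) = \left(- \frac{6100}{3} + 49900\right) \left(- \frac{1}{22947}\right) = \frac{143600}{3} \left(- \frac{1}{22947}\right) = - \frac{143600}{68841}$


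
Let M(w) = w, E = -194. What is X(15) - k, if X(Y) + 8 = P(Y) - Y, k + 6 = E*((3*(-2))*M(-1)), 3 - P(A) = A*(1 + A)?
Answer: 910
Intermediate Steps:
P(A) = 3 - A*(1 + A)
k = -1170 (k = -6 - 194*3*(-2)*(-1) = -6 - (-1164)*(-1) = -6 - 194*6 = -6 - 1164 = -1170)
X(Y) = -5 - Y² - 2*Y (X(Y) = -8 + ((3 - Y - Y²) - Y) = -8 + (3 - Y² - 2*Y) = -5 - Y² - 2*Y)
X(15) - k = (-5 - 1*15² - 2*15) - 1*(-1170) = (-5 - 1*225 - 30) + 1170 = (-5 - 225 - 30) + 1170 = -260 + 1170 = 910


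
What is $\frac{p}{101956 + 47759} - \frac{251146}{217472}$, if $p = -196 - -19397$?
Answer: $- \frac{16712321759}{16279410240} \approx -1.0266$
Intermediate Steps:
$p = 19201$ ($p = -196 + 19397 = 19201$)
$\frac{p}{101956 + 47759} - \frac{251146}{217472} = \frac{19201}{101956 + 47759} - \frac{251146}{217472} = \frac{19201}{149715} - \frac{125573}{108736} = - \frac{16712321759}{16279410240}$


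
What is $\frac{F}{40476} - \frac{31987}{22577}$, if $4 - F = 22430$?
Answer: $- \frac{900508807}{456913326} \approx -1.9709$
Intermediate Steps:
$F = -22426$ ($F = 4 - 22430 = -22426$)
$\frac{F}{40476} - \frac{31987}{22577} = - \frac{22426}{40476} - \frac{31987}{22577} = \left(-22426\right) \frac{1}{40476} - \frac{31987}{22577} = - \frac{11213}{20238} - \frac{31987}{22577} = - \frac{900508807}{456913326}$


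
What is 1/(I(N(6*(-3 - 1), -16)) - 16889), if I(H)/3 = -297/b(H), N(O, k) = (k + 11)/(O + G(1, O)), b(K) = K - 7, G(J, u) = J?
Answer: -52/871397 ≈ -5.9674e-5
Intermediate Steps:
b(K) = -7 + K
N(O, k) = (11 + k)/(1 + O) (N(O, k) = (k + 11)/(O + 1) = (11 + k)/(1 + O))
I(H) = -891/(-7 + H) (I(H) = 3*(-297/(-7 + H)) = -891/(-7 + H))
1/(I(N(6*(-3 - 1), -16)) - 16889) = 1/(-891/(-7 + (11 - 16)/(1 + 6*(-3 - 1))) - 16889) = 1/(-891/(-7 - 5/(1 + 6*(-4))) - 16889) = 1/(-891/(-7 - 5/(1 - 24)) - 16889) = 1/(-891/(-7 - 5/(-23)) - 16889) = 1/(-891/(-7 - 1/23*(-5)) - 16889) = 1/(-891/(-7 + 5/23) - 16889) = 1/(-891/(-156/23) - 16889) = 1/(-891*(-23/156) - 16889) = 1/(6831/52 - 16889) = 1/(-871397/52) = -52/871397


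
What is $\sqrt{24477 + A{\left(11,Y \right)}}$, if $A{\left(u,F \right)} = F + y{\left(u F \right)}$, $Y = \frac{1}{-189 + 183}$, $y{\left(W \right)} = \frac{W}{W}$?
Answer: $\frac{\sqrt{881202}}{6} \approx 156.45$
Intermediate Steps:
$y{\left(W \right)} = 1$
$Y = - \frac{1}{6}$ ($Y = \frac{1}{-6} = - \frac{1}{6} \approx -0.16667$)
$A{\left(u,F \right)} = 1 + F$ ($A{\left(u,F \right)} = F + 1 = 1 + F$)
$\sqrt{24477 + A{\left(11,Y \right)}} = \sqrt{24477 + \left(1 - \frac{1}{6}\right)} = \sqrt{24477 + \frac{5}{6}} = \sqrt{\frac{146867}{6}} = \frac{\sqrt{881202}}{6}$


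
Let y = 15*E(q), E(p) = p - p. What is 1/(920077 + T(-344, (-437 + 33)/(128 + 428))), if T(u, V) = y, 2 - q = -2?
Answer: 1/920077 ≈ 1.0869e-6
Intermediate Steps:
q = 4 (q = 2 - 1*(-2) = 2 + 2 = 4)
E(p) = 0
y = 0 (y = 15*0 = 0)
T(u, V) = 0
1/(920077 + T(-344, (-437 + 33)/(128 + 428))) = 1/(920077 + 0) = 1/920077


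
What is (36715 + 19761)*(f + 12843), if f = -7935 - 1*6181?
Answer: -71893948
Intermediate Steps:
f = -14116 (f = -7935 - 6181 = -14116)
(36715 + 19761)*(f + 12843) = (36715 + 19761)*(-14116 + 12843) = 56476*(-1273) = -71893948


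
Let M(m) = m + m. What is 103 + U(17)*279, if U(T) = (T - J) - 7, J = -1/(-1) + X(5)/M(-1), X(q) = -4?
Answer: 2056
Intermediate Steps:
M(m) = 2*m
J = 3 (J = -1/(-1) - 4/(2*(-1)) = -1*(-1) - 4/(-2) = 1 - 4*(-½) = 1 + 2 = 3)
U(T) = -10 + T (U(T) = (T - 1*3) - 7 = (T - 3) - 7 = (-3 + T) - 7 = -10 + T)
103 + U(17)*279 = 103 + (-10 + 17)*279 = 103 + 7*279 = 103 + 1953 = 2056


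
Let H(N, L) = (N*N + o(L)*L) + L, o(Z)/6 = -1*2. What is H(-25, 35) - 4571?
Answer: -4331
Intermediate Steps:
o(Z) = -12 (o(Z) = 6*(-1*2) = 6*(-2) = -12)
H(N, L) = N**2 - 11*L (H(N, L) = (N*N - 12*L) + L = (N**2 - 12*L) + L = N**2 - 11*L)
H(-25, 35) - 4571 = ((-25)**2 - 11*35) - 4571 = (625 - 385) - 4571 = 240 - 4571 = -4331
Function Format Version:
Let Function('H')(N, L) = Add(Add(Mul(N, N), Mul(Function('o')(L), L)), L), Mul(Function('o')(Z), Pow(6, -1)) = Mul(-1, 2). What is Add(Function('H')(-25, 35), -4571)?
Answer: -4331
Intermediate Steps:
Function('o')(Z) = -12 (Function('o')(Z) = Mul(6, Mul(-1, 2)) = Mul(6, -2) = -12)
Function('H')(N, L) = Add(Pow(N, 2), Mul(-11, L)) (Function('H')(N, L) = Add(Add(Mul(N, N), Mul(-12, L)), L) = Add(Add(Pow(N, 2), Mul(-12, L)), L) = Add(Pow(N, 2), Mul(-11, L)))
Add(Function('H')(-25, 35), -4571) = Add(Add(Pow(-25, 2), Mul(-11, 35)), -4571) = Add(Add(625, -385), -4571) = Add(240, -4571) = -4331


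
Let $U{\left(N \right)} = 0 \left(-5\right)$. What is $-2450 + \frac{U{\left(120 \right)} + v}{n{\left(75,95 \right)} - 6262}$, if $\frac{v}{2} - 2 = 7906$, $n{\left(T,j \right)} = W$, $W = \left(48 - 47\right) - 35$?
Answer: $- \frac{1930127}{787} \approx -2452.5$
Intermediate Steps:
$W = -34$ ($W = 1 - 35 = -34$)
$n{\left(T,j \right)} = -34$
$v = 15816$ ($v = 4 + 2 \cdot 7906 = 4 + 15812 = 15816$)
$U{\left(N \right)} = 0$
$-2450 + \frac{U{\left(120 \right)} + v}{n{\left(75,95 \right)} - 6262} = -2450 + \frac{0 + 15816}{-34 - 6262} = -2450 + \frac{15816}{-6296} = -2450 + 15816 \left(- \frac{1}{6296}\right) = -2450 - \frac{1977}{787} = - \frac{1930127}{787}$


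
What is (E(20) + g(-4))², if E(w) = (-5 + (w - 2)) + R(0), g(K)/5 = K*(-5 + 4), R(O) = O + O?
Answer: 1089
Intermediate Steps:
R(O) = 2*O
g(K) = -5*K (g(K) = 5*(K*(-5 + 4)) = 5*(K*(-1)) = 5*(-K) = -5*K)
E(w) = -7 + w (E(w) = (-5 + (w - 2)) + 2*0 = (-5 + (-2 + w)) + 0 = (-7 + w) + 0 = -7 + w)
(E(20) + g(-4))² = ((-7 + 20) - 5*(-4))² = (13 + 20)² = 33² = 1089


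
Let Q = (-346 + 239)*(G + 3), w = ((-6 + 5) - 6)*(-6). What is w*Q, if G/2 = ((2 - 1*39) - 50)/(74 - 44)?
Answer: 62916/5 ≈ 12583.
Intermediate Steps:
G = -29/5 (G = 2*(((2 - 1*39) - 50)/(74 - 44)) = 2*(((2 - 39) - 50)/30) = 2*((-37 - 50)*(1/30)) = 2*(-87*1/30) = 2*(-29/10) = -29/5 ≈ -5.8000)
w = 42 (w = (-1 - 6)*(-6) = -7*(-6) = 42)
Q = 1498/5 (Q = (-346 + 239)*(-29/5 + 3) = -107*(-14/5) = 1498/5 ≈ 299.60)
w*Q = 42*(1498/5) = 62916/5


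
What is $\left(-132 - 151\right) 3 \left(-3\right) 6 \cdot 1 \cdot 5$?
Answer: $76410$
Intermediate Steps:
$\left(-132 - 151\right) 3 \left(-3\right) 6 \cdot 1 \cdot 5 = - 283 \left(-9\right) 6 \cdot 1 \cdot 5 = - 283 \left(-54\right) 1 \cdot 5 = - 283 \left(\left(-54\right) 5\right) = \left(-283\right) \left(-270\right) = 76410$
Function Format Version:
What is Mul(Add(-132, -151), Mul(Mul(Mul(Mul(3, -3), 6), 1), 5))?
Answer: 76410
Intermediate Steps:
Mul(Add(-132, -151), Mul(Mul(Mul(Mul(3, -3), 6), 1), 5)) = Mul(-283, Mul(Mul(Mul(-9, 6), 1), 5)) = Mul(-283, Mul(Mul(-54, 1), 5)) = Mul(-283, Mul(-54, 5)) = Mul(-283, -270) = 76410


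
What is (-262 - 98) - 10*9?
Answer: -450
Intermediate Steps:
(-262 - 98) - 10*9 = -360 - 90 = -450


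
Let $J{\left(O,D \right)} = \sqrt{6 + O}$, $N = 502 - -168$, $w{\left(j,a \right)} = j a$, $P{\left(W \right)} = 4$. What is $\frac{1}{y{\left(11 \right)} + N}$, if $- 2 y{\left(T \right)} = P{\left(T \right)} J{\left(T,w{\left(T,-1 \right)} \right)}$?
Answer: $\frac{335}{224416} + \frac{\sqrt{17}}{224416} \approx 0.0015111$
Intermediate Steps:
$w{\left(j,a \right)} = a j$
$N = 670$ ($N = 502 + 168 = 670$)
$y{\left(T \right)} = - 2 \sqrt{6 + T}$ ($y{\left(T \right)} = - \frac{4 \sqrt{6 + T}}{2} = - 2 \sqrt{6 + T}$)
$\frac{1}{y{\left(11 \right)} + N} = \frac{1}{- 2 \sqrt{6 + 11} + 670} = \frac{1}{- 2 \sqrt{17} + 670} = \frac{1}{670 - 2 \sqrt{17}}$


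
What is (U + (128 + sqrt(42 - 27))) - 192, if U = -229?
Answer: -293 + sqrt(15) ≈ -289.13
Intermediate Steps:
(U + (128 + sqrt(42 - 27))) - 192 = (-229 + (128 + sqrt(42 - 27))) - 192 = (-229 + (128 + sqrt(15))) - 192 = (-101 + sqrt(15)) - 192 = -293 + sqrt(15)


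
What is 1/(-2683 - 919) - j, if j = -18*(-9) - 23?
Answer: -500679/3602 ≈ -139.00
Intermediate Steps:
j = 139 (j = 162 - 23 = 139)
1/(-2683 - 919) - j = 1/(-2683 - 919) - 1*139 = 1/(-3602) - 139 = -1/3602 - 139 = -500679/3602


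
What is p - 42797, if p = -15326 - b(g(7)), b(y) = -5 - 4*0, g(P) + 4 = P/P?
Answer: -58118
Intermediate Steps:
g(P) = -3 (g(P) = -4 + P/P = -4 + 1 = -3)
b(y) = -5 (b(y) = -5 + 0 = -5)
p = -15321 (p = -15326 - 1*(-5) = -15326 + 5 = -15321)
p - 42797 = -15321 - 42797 = -58118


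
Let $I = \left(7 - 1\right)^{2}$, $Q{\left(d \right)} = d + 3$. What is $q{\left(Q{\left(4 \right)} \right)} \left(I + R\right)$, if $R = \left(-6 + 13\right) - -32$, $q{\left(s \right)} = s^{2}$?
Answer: $3675$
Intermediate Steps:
$Q{\left(d \right)} = 3 + d$
$R = 39$ ($R = 7 + 32 = 39$)
$I = 36$ ($I = 6^{2} = 36$)
$q{\left(Q{\left(4 \right)} \right)} \left(I + R\right) = \left(3 + 4\right)^{2} \left(36 + 39\right) = 7^{2} \cdot 75 = 49 \cdot 75 = 3675$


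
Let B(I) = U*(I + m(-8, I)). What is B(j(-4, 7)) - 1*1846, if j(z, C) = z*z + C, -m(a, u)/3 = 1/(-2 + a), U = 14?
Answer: -7599/5 ≈ -1519.8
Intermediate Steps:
m(a, u) = -3/(-2 + a)
j(z, C) = C + z² (j(z, C) = z² + C = C + z²)
B(I) = 21/5 + 14*I (B(I) = 14*(I - 3/(-2 - 8)) = 14*(I - 3/(-10)) = 14*(I - 3*(-⅒)) = 14*(I + 3/10) = 14*(3/10 + I) = 21/5 + 14*I)
B(j(-4, 7)) - 1*1846 = (21/5 + 14*(7 + (-4)²)) - 1*1846 = (21/5 + 14*(7 + 16)) - 1846 = (21/5 + 14*23) - 1846 = (21/5 + 322) - 1846 = 1631/5 - 1846 = -7599/5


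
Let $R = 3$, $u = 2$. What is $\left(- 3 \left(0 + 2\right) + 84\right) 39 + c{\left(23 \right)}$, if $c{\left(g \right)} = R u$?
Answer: $3048$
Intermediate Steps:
$c{\left(g \right)} = 6$ ($c{\left(g \right)} = 3 \cdot 2 = 6$)
$\left(- 3 \left(0 + 2\right) + 84\right) 39 + c{\left(23 \right)} = \left(- 3 \left(0 + 2\right) + 84\right) 39 + 6 = \left(\left(-3\right) 2 + 84\right) 39 + 6 = \left(-6 + 84\right) 39 + 6 = 78 \cdot 39 + 6 = 3042 + 6 = 3048$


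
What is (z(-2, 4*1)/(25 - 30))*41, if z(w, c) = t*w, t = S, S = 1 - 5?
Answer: -328/5 ≈ -65.600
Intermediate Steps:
S = -4
t = -4
z(w, c) = -4*w
(z(-2, 4*1)/(25 - 30))*41 = ((-4*(-2))/(25 - 30))*41 = (8/(-5))*41 = -⅕*8*41 = -8/5*41 = -328/5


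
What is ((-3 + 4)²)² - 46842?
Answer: -46841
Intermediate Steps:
((-3 + 4)²)² - 46842 = (1²)² - 46842 = 1² - 46842 = 1 - 46842 = -46841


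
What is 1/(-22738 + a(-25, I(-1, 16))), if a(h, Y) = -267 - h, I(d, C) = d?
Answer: -1/22980 ≈ -4.3516e-5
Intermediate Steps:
1/(-22738 + a(-25, I(-1, 16))) = 1/(-22738 + (-267 - 1*(-25))) = 1/(-22738 + (-267 + 25)) = 1/(-22738 - 242) = 1/(-22980) = -1/22980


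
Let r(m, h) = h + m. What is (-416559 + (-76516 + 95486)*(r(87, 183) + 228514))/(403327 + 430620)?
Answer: 4339615921/833947 ≈ 5203.7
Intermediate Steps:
(-416559 + (-76516 + 95486)*(r(87, 183) + 228514))/(403327 + 430620) = (-416559 + (-76516 + 95486)*((183 + 87) + 228514))/(403327 + 430620) = (-416559 + 18970*(270 + 228514))/833947 = (-416559 + 18970*228784)*(1/833947) = (-416559 + 4340032480)*(1/833947) = 4339615921*(1/833947) = 4339615921/833947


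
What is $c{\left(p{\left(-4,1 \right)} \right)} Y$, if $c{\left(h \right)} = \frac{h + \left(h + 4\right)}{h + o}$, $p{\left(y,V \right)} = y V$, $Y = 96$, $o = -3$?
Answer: $\frac{384}{7} \approx 54.857$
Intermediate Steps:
$p{\left(y,V \right)} = V y$
$c{\left(h \right)} = \frac{4 + 2 h}{-3 + h}$ ($c{\left(h \right)} = \frac{h + \left(h + 4\right)}{h - 3} = \frac{h + \left(4 + h\right)}{-3 + h} = \frac{4 + 2 h}{-3 + h}$)
$c{\left(p{\left(-4,1 \right)} \right)} Y = \frac{2 \left(2 + 1 \left(-4\right)\right)}{-3 + 1 \left(-4\right)} 96 = \frac{2 \left(2 - 4\right)}{-3 - 4} \cdot 96 = 2 \frac{1}{-7} \left(-2\right) 96 = 2 \left(- \frac{1}{7}\right) \left(-2\right) 96 = \frac{4}{7} \cdot 96 = \frac{384}{7}$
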